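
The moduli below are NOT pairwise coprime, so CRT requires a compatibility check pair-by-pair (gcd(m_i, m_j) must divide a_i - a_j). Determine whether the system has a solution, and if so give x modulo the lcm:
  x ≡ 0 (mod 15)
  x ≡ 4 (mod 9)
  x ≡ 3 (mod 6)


Moduli 15, 9, 6 are not pairwise coprime, so CRT works modulo lcm(m_i) when all pairwise compatibility conditions hold.
Pairwise compatibility: gcd(m_i, m_j) must divide a_i - a_j for every pair.
Merge one congruence at a time:
  Start: x ≡ 0 (mod 15).
  Combine with x ≡ 4 (mod 9): gcd(15, 9) = 3, and 4 - 0 = 4 is NOT divisible by 3.
    ⇒ system is inconsistent (no integer solution).

No solution (the system is inconsistent).


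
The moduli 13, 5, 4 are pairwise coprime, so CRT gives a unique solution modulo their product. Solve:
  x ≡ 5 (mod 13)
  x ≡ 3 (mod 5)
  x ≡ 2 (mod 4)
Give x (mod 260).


Moduli 13, 5, 4 are pairwise coprime; by CRT there is a unique solution modulo M = 13 · 5 · 4 = 260.
Solve pairwise, accumulating the modulus:
  Start with x ≡ 5 (mod 13).
  Combine with x ≡ 3 (mod 5): since gcd(13, 5) = 1, we get a unique residue mod 65.
    Write x = 5 + 13·t and substitute into x ≡ 3 (mod 5): 13·t ≡ 3 − 5 = -2 (mod 5).
    Reduce coefficients mod 5: 3·t ≡ 3 (mod 5).
    The inverse of 3 mod 5 is 2 (since 3·2 = 6 = 1·5 + 1), so t ≡ 2·3 = 6 ≡ 1 (mod 5).
    Then x = 5 + 13·1 = 18, valid modulo lcm(13, 5) = 65: x ≡ 18 (mod 65).
  Combine with x ≡ 2 (mod 4): since gcd(65, 4) = 1, we get a unique residue mod 260.
    Write x = 18 + 65·t and substitute into x ≡ 2 (mod 4): 65·t ≡ 2 − 18 = -16 (mod 4).
    Reduce coefficients mod 4: 1·t ≡ 0 (mod 4).
    So t ≡ 0 (mod 4).
    Then x = 18 + 65·0 = 18, valid modulo lcm(65, 4) = 260: x ≡ 18 (mod 260).
Verify: 18 mod 13 = 5 ✓, 18 mod 5 = 3 ✓, 18 mod 4 = 2 ✓.

x ≡ 18 (mod 260).


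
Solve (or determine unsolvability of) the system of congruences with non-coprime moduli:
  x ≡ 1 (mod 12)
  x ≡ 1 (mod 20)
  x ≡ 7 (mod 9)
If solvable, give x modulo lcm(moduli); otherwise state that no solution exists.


Moduli 12, 20, 9 are not pairwise coprime, so CRT works modulo lcm(m_i) when all pairwise compatibility conditions hold.
Pairwise compatibility: gcd(m_i, m_j) must divide a_i - a_j for every pair.
Merge one congruence at a time:
  Start: x ≡ 1 (mod 12).
  Combine with x ≡ 1 (mod 20): gcd(12, 20) = 4; 1 - 1 = 0, which IS divisible by 4, so compatible.
    Write x = 1 + 12·t and substitute into x ≡ 1 (mod 20): 12·t ≡ 1 − 1 = 0 (mod 20).
    Divide the congruence (and modulus) by g = 4: 3·t ≡ 0 (mod 5).
    The inverse of 3 mod 5 is 2 (since 3·2 = 6 = 1·5 + 1), so t ≡ 2·0 = 0 ≡ 0 (mod 5).
    Then x = 1 + 12·0 = 1, valid modulo lcm(12, 20) = 60: x ≡ 1 (mod 60).
  Combine with x ≡ 7 (mod 9): gcd(60, 9) = 3; 7 - 1 = 6, which IS divisible by 3, so compatible.
    Write x = 1 + 60·t and substitute into x ≡ 7 (mod 9): 60·t ≡ 7 − 1 = 6 (mod 9).
    Divide the congruence (and modulus) by g = 3: 20·t ≡ 2 (mod 3).
    Reduce coefficients mod 3: 2·t ≡ 2 (mod 3).
    The inverse of 2 mod 3 is 2 (since 2·2 = 4 = 1·3 + 1), so t ≡ 2·2 = 4 ≡ 1 (mod 3).
    Then x = 1 + 60·1 = 61, valid modulo lcm(60, 9) = 180: x ≡ 61 (mod 180).
Verify: 61 mod 12 = 1, 61 mod 20 = 1, 61 mod 9 = 7.

x ≡ 61 (mod 180).


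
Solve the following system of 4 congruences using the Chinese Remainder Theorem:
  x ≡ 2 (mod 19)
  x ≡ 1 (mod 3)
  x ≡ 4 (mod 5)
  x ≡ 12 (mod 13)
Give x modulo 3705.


Product of moduli M = 19 · 3 · 5 · 13 = 3705.
Merge one congruence at a time:
  Start: x ≡ 2 (mod 19).
  Combine with x ≡ 1 (mod 3); new modulus lcm = 57.
    Write x = 2 + 19·t and substitute into x ≡ 1 (mod 3): 19·t ≡ 1 − 2 = -1 (mod 3).
    Reduce coefficients mod 3: 1·t ≡ 2 (mod 3).
    So t ≡ 2 (mod 3).
    Then x = 2 + 19·2 = 40, valid modulo lcm(19, 3) = 57: x ≡ 40 (mod 57).
  Combine with x ≡ 4 (mod 5); new modulus lcm = 285.
    Write x = 40 + 57·t and substitute into x ≡ 4 (mod 5): 57·t ≡ 4 − 40 = -36 (mod 5).
    Reduce coefficients mod 5: 2·t ≡ 4 (mod 5).
    The inverse of 2 mod 5 is 3 (since 2·3 = 6 = 1·5 + 1), so t ≡ 3·4 = 12 ≡ 2 (mod 5).
    Then x = 40 + 57·2 = 154, valid modulo lcm(57, 5) = 285: x ≡ 154 (mod 285).
  Combine with x ≡ 12 (mod 13); new modulus lcm = 3705.
    Write x = 154 + 285·t and substitute into x ≡ 12 (mod 13): 285·t ≡ 12 − 154 = -142 (mod 13).
    Reduce coefficients mod 13: 12·t ≡ 1 (mod 13).
    The inverse of 12 mod 13 is 12 (since 12·12 = 144 = 11·13 + 1), so t ≡ 12·1 = 12 ≡ 12 (mod 13).
    Then x = 154 + 285·12 = 3574, valid modulo lcm(285, 13) = 3705: x ≡ 3574 (mod 3705).
Verify against each original: 3574 mod 19 = 2, 3574 mod 3 = 1, 3574 mod 5 = 4, 3574 mod 13 = 12.

x ≡ 3574 (mod 3705).


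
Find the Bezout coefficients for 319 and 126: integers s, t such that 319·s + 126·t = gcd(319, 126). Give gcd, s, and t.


Euclidean algorithm on (319, 126) — divide until remainder is 0:
  319 = 2 · 126 + 67
  126 = 1 · 67 + 59
  67 = 1 · 59 + 8
  59 = 7 · 8 + 3
  8 = 2 · 3 + 2
  3 = 1 · 2 + 1
  2 = 2 · 1 + 0
gcd(319, 126) = 1.
Track Bezout coefficients alongside the remainders: start with r₀ = 319 = a·1 + b·0 (s = 1, t = 0) and r₁ = 126 = a·0 + b·1 (s = 0, t = 1); each new remainder r_{k+1} = r_{k-1} − q_k·r_k inherits s_{k+1} = s_{k-1} − q_k·s_k, t_{k+1} = t_{k-1} − q_k·t_k, so r_k = a·s_k + b·t_k at every step:
  q = 2: r = 67, s = 1 − 2·0 = 1, t = 0 − 2·1 = -2  (check: 319·1 + 126·(-2) = 67)
  q = 1: r = 59, s = 0 − 1·1 = -1, t = 1 − 1·(-2) = 3  (check: 319·(-1) + 126·3 = 59)
  q = 1: r = 8, s = 1 − 1·(-1) = 2, t = -2 − 1·3 = -5  (check: 319·2 + 126·(-5) = 8)
  q = 7: r = 3, s = -1 − 7·2 = -15, t = 3 − 7·(-5) = 38  (check: 319·(-15) + 126·38 = 3)
  q = 2: r = 2, s = 2 − 2·(-15) = 32, t = -5 − 2·38 = -81  (check: 319·32 + 126·(-81) = 2)
  q = 1: r = 1, s = -15 − 1·32 = -47, t = 38 − 1·(-81) = 119  (check: 319·(-47) + 126·119 = 1)
The row with r = 1 (the gcd) gives the Bezout coefficients s = -47, t = 119.
Result: 319 · (-47) + 126 · (119) = 1.

gcd(319, 126) = 1; s = -47, t = 119 (check: 319·(-47) + 126·119 = 1).


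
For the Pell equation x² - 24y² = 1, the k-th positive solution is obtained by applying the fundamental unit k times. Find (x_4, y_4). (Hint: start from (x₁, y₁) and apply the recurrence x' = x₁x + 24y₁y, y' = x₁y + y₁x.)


Step 1: Find the fundamental solution (x₁, y₁) of x² - 24y² = 1.
  Expand √24 as a continued fraction. a₀ = ⌊√24⌋ = 4; iterate m_{k+1} = d_k·a_k − m_k, d_{k+1} = (24 − m_{k+1}²)/d_k, a_{k+1} = ⌊(a₀ + m_{k+1})/d_{k+1}⌋ (starting m₀ = 0, d₀ = 1), with convergents p_k = a_k·p_{k-1} + p_{k-2}, q_k = a_k·q_{k-1} + q_{k-2} (p₋₁ = 1, q₋₁ = 0):
  k = 0: a₀ = 4; p₀/q₀ = 4/1; p₀² − 24·q₀² = 16 − 24 = -8.
  k = 1: m = 4, d = 8, a = ⌊(4 + 4)/8⌋ = 1; p/q = (1·4 + 1)/(1·1 + 0) = 5/1; p² − 24·q² = 25 − 24 = 1.
  The first convergent with p² − 24·q² = 1 gives the fundamental solution (x₁, y₁) = (5, 1).
Step 2: Apply the recurrence (x_{n+1}, y_{n+1}) = (x₁x_n + 24y₁y_n, x₁y_n + y₁x_n) repeatedly.
  From (x_1, y_1) = (5, 1): x_2 = 5·5 + 24·1·1 = 49; y_2 = 5·1 + 1·5 = 10.
  From (x_2, y_2) = (49, 10): x_3 = 5·49 + 24·1·10 = 485; y_3 = 5·10 + 1·49 = 99.
  From (x_3, y_3) = (485, 99): x_4 = 5·485 + 24·1·99 = 4801; y_4 = 5·99 + 1·485 = 980.
Step 3: Verify x_4² - 24·y_4² = 23049601 - 23049600 = 1 (should be 1). ✓

(x_1, y_1) = (5, 1); (x_4, y_4) = (4801, 980).


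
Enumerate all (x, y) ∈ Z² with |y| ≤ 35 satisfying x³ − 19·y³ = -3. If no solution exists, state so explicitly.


The equation is x³ - 19y³ = -3. For fixed y, x³ = 19·y³ − 3, so a solution requires the RHS to be a perfect cube.
Strategy: iterate y from -35 to 35, compute RHS = 19·y³ − 3, and check whether it is a (positive or negative) perfect cube.
Check small values of y:
  y = 0: RHS = -3 is not a perfect cube.
  y = 1: RHS = 16 is not a perfect cube.
  y = -1: RHS = -22 is not a perfect cube.
  y = 2: RHS = 149 is not a perfect cube.
  y = -2: RHS = -155 is not a perfect cube.
  y = 3: RHS = 510 is not a perfect cube.
  y = -3: RHS = -516 is not a perfect cube.
Continuing the search up to |y| = 35 finds no solutions either.
No (x, y) in the scanned range satisfies the equation.

No integer solutions with |y| ≤ 35.


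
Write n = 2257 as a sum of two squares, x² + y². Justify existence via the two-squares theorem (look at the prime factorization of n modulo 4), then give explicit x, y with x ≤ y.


Step 1: Factor n = 2257 = 37 · 61.
Step 2: Check the mod-4 condition on each prime factor: 37 ≡ 1 (mod 4), exponent 1; 61 ≡ 1 (mod 4), exponent 1.
All primes ≡ 3 (mod 4) appear to even exponent (or don't appear), so by the two-squares theorem n IS expressible as a sum of two squares.
Step 3: Build a representation. Here n = 37 · 61 is a product of primes ≡ 1 (mod 4). Each prime p ≡ 1 (mod 4) is itself a sum of two squares; find a² by testing p − a² for a perfect square:
  37: 37 − 1² = 36 = 6² ⇒ 37 = 1² + 6².
  61: 61 − 1² = 60, 61 − 2² = 57, 61 − 3² = 52, 61 − 4² = 45, 61 − 5² = 36 = 6² ⇒ 61 = 5² + 6².
  Combine using the Brahmagupta–Fibonacci identity (a² + b²)(c² + d²) = (ac − bd)² + (ad + bc)² = (ac + bd)² + (ad − bc)²:
  37 · 61 = 2257: from (1² + 6²)(5² + 6²), take (1·5 − 6·6, 1·6 + 6·5) = (5 − 36, 6 + 30) = (-31, 36); dropping signs (only squares matter) gives (31, 36); check 31² + 36² = 961 + 1296 = 2257 ✓.
Step 4: Order so x ≤ y and verify: 31² + 36² = 961 + 1296 = 2257 = n. ✓

n = 2257 = 31² + 36² (one valid representation with x ≤ y).


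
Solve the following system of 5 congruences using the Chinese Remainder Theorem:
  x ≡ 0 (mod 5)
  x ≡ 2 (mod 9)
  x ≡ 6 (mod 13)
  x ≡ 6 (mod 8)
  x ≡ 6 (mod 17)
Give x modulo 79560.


Product of moduli M = 5 · 9 · 13 · 8 · 17 = 79560.
Merge one congruence at a time:
  Start: x ≡ 0 (mod 5).
  Combine with x ≡ 2 (mod 9); new modulus lcm = 45.
    Write x = 0 + 5·t and substitute into x ≡ 2 (mod 9): 5·t ≡ 2 − 0 = 2 (mod 9).
    The inverse of 5 mod 9 is 2 (since 5·2 = 10 = 1·9 + 1), so t ≡ 2·2 = 4 ≡ 4 (mod 9).
    Then x = 0 + 5·4 = 20, valid modulo lcm(5, 9) = 45: x ≡ 20 (mod 45).
  Combine with x ≡ 6 (mod 13); new modulus lcm = 585.
    Write x = 20 + 45·t and substitute into x ≡ 6 (mod 13): 45·t ≡ 6 − 20 = -14 (mod 13).
    Reduce coefficients mod 13: 6·t ≡ 12 (mod 13).
    The inverse of 6 mod 13 is 11 (since 6·11 = 66 = 5·13 + 1), so t ≡ 11·12 = 132 ≡ 2 (mod 13).
    Then x = 20 + 45·2 = 110, valid modulo lcm(45, 13) = 585: x ≡ 110 (mod 585).
  Combine with x ≡ 6 (mod 8); new modulus lcm = 4680.
    Write x = 110 + 585·t and substitute into x ≡ 6 (mod 8): 585·t ≡ 6 − 110 = -104 (mod 8).
    Reduce coefficients mod 8: 1·t ≡ 0 (mod 8).
    So t ≡ 0 (mod 8).
    Then x = 110 + 585·0 = 110, valid modulo lcm(585, 8) = 4680: x ≡ 110 (mod 4680).
  Combine with x ≡ 6 (mod 17); new modulus lcm = 79560.
    Write x = 110 + 4680·t and substitute into x ≡ 6 (mod 17): 4680·t ≡ 6 − 110 = -104 (mod 17).
    Reduce coefficients mod 17: 5·t ≡ 15 (mod 17).
    The inverse of 5 mod 17 is 7 (since 5·7 = 35 = 2·17 + 1), so t ≡ 7·15 = 105 ≡ 3 (mod 17).
    Then x = 110 + 4680·3 = 14150, valid modulo lcm(4680, 17) = 79560: x ≡ 14150 (mod 79560).
Verify against each original: 14150 mod 5 = 0, 14150 mod 9 = 2, 14150 mod 13 = 6, 14150 mod 8 = 6, 14150 mod 17 = 6.

x ≡ 14150 (mod 79560).


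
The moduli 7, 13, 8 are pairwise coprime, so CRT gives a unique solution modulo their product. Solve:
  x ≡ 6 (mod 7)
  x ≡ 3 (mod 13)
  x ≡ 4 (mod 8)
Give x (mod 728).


Moduli 7, 13, 8 are pairwise coprime; by CRT there is a unique solution modulo M = 7 · 13 · 8 = 728.
Solve pairwise, accumulating the modulus:
  Start with x ≡ 6 (mod 7).
  Combine with x ≡ 3 (mod 13): since gcd(7, 13) = 1, we get a unique residue mod 91.
    Write x = 6 + 7·t and substitute into x ≡ 3 (mod 13): 7·t ≡ 3 − 6 = -3 (mod 13).
    Reduce coefficients mod 13: 7·t ≡ 10 (mod 13).
    The inverse of 7 mod 13 is 2 (since 7·2 = 14 = 1·13 + 1), so t ≡ 2·10 = 20 ≡ 7 (mod 13).
    Then x = 6 + 7·7 = 55, valid modulo lcm(7, 13) = 91: x ≡ 55 (mod 91).
  Combine with x ≡ 4 (mod 8): since gcd(91, 8) = 1, we get a unique residue mod 728.
    Write x = 55 + 91·t and substitute into x ≡ 4 (mod 8): 91·t ≡ 4 − 55 = -51 (mod 8).
    Reduce coefficients mod 8: 3·t ≡ 5 (mod 8).
    The inverse of 3 mod 8 is 3 (since 3·3 = 9 = 1·8 + 1), so t ≡ 3·5 = 15 ≡ 7 (mod 8).
    Then x = 55 + 91·7 = 692, valid modulo lcm(91, 8) = 728: x ≡ 692 (mod 728).
Verify: 692 mod 7 = 6 ✓, 692 mod 13 = 3 ✓, 692 mod 8 = 4 ✓.

x ≡ 692 (mod 728).


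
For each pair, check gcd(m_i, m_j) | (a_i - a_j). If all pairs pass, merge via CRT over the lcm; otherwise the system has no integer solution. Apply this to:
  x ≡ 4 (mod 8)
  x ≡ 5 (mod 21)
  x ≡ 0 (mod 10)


Moduli 8, 21, 10 are not pairwise coprime, so CRT works modulo lcm(m_i) when all pairwise compatibility conditions hold.
Pairwise compatibility: gcd(m_i, m_j) must divide a_i - a_j for every pair.
Merge one congruence at a time:
  Start: x ≡ 4 (mod 8).
  Combine with x ≡ 5 (mod 21): gcd(8, 21) = 1; 5 - 4 = 1, which IS divisible by 1, so compatible.
    Write x = 4 + 8·t and substitute into x ≡ 5 (mod 21): 8·t ≡ 5 − 4 = 1 (mod 21).
    The inverse of 8 mod 21 is 8 (since 8·8 = 64 = 3·21 + 1), so t ≡ 8·1 = 8 ≡ 8 (mod 21).
    Then x = 4 + 8·8 = 68, valid modulo lcm(8, 21) = 168: x ≡ 68 (mod 168).
  Combine with x ≡ 0 (mod 10): gcd(168, 10) = 2; 0 - 68 = -68, which IS divisible by 2, so compatible.
    Write x = 68 + 168·t and substitute into x ≡ 0 (mod 10): 168·t ≡ 0 − 68 = -68 (mod 10).
    Divide the congruence (and modulus) by g = 2: 84·t ≡ -34 (mod 5).
    Reduce coefficients mod 5: 4·t ≡ 1 (mod 5).
    The inverse of 4 mod 5 is 4 (since 4·4 = 16 = 3·5 + 1), so t ≡ 4·1 = 4 ≡ 4 (mod 5).
    Then x = 68 + 168·4 = 740, valid modulo lcm(168, 10) = 840: x ≡ 740 (mod 840).
Verify: 740 mod 8 = 4, 740 mod 21 = 5, 740 mod 10 = 0.

x ≡ 740 (mod 840).


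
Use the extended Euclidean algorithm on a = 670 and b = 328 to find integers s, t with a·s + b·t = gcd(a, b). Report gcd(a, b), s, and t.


Euclidean algorithm on (670, 328) — divide until remainder is 0:
  670 = 2 · 328 + 14
  328 = 23 · 14 + 6
  14 = 2 · 6 + 2
  6 = 3 · 2 + 0
gcd(670, 328) = 2.
Track Bezout coefficients alongside the remainders: start with r₀ = 670 = a·1 + b·0 (s = 1, t = 0) and r₁ = 328 = a·0 + b·1 (s = 0, t = 1); each new remainder r_{k+1} = r_{k-1} − q_k·r_k inherits s_{k+1} = s_{k-1} − q_k·s_k, t_{k+1} = t_{k-1} − q_k·t_k, so r_k = a·s_k + b·t_k at every step:
  q = 2: r = 14, s = 1 − 2·0 = 1, t = 0 − 2·1 = -2  (check: 670·1 + 328·(-2) = 14)
  q = 23: r = 6, s = 0 − 23·1 = -23, t = 1 − 23·(-2) = 47  (check: 670·(-23) + 328·47 = 6)
  q = 2: r = 2, s = 1 − 2·(-23) = 47, t = -2 − 2·47 = -96  (check: 670·47 + 328·(-96) = 2)
The row with r = 2 (the gcd) gives the Bezout coefficients s = 47, t = -96.
Result: 670 · (47) + 328 · (-96) = 2.

gcd(670, 328) = 2; s = 47, t = -96 (check: 670·47 + 328·(-96) = 2).


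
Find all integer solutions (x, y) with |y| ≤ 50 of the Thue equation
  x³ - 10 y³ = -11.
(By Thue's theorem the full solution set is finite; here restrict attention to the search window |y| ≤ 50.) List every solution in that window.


The equation is x³ - 10y³ = -11. For fixed y, x³ = 10·y³ − 11, so a solution requires the RHS to be a perfect cube.
Strategy: iterate y from -50 to 50, compute RHS = 10·y³ − 11, and check whether it is a (positive or negative) perfect cube.
Check small values of y:
  y = 0: RHS = -11 is not a perfect cube.
  y = 1: RHS = -1 = (-1)³ ⇒ x = -1 works.
  y = -1: RHS = -21 is not a perfect cube.
  y = 2: RHS = 69 is not a perfect cube.
  y = -2: RHS = -91 is not a perfect cube.
  y = 3: RHS = 259 is not a perfect cube.
  y = -3: RHS = -281 is not a perfect cube.
Continuing the search up to |y| = 50 finds no further solutions beyond those listed.
Collected solutions: (-1, 1).

Solutions (with |y| ≤ 50): (-1, 1).


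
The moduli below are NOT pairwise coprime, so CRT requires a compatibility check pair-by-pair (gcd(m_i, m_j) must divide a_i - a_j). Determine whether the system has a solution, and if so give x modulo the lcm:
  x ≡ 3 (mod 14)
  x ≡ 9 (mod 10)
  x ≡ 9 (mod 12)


Moduli 14, 10, 12 are not pairwise coprime, so CRT works modulo lcm(m_i) when all pairwise compatibility conditions hold.
Pairwise compatibility: gcd(m_i, m_j) must divide a_i - a_j for every pair.
Merge one congruence at a time:
  Start: x ≡ 3 (mod 14).
  Combine with x ≡ 9 (mod 10): gcd(14, 10) = 2; 9 - 3 = 6, which IS divisible by 2, so compatible.
    Write x = 3 + 14·t and substitute into x ≡ 9 (mod 10): 14·t ≡ 9 − 3 = 6 (mod 10).
    Divide the congruence (and modulus) by g = 2: 7·t ≡ 3 (mod 5).
    Reduce coefficients mod 5: 2·t ≡ 3 (mod 5).
    The inverse of 2 mod 5 is 3 (since 2·3 = 6 = 1·5 + 1), so t ≡ 3·3 = 9 ≡ 4 (mod 5).
    Then x = 3 + 14·4 = 59, valid modulo lcm(14, 10) = 70: x ≡ 59 (mod 70).
  Combine with x ≡ 9 (mod 12): gcd(70, 12) = 2; 9 - 59 = -50, which IS divisible by 2, so compatible.
    Write x = 59 + 70·t and substitute into x ≡ 9 (mod 12): 70·t ≡ 9 − 59 = -50 (mod 12).
    Divide the congruence (and modulus) by g = 2: 35·t ≡ -25 (mod 6).
    Reduce coefficients mod 6: 5·t ≡ 5 (mod 6).
    The inverse of 5 mod 6 is 5 (since 5·5 = 25 = 4·6 + 1), so t ≡ 5·5 = 25 ≡ 1 (mod 6).
    Then x = 59 + 70·1 = 129, valid modulo lcm(70, 12) = 420: x ≡ 129 (mod 420).
Verify: 129 mod 14 = 3, 129 mod 10 = 9, 129 mod 12 = 9.

x ≡ 129 (mod 420).


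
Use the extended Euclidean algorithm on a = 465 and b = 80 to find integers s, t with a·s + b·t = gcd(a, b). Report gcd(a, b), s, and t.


Euclidean algorithm on (465, 80) — divide until remainder is 0:
  465 = 5 · 80 + 65
  80 = 1 · 65 + 15
  65 = 4 · 15 + 5
  15 = 3 · 5 + 0
gcd(465, 80) = 5.
Track Bezout coefficients alongside the remainders: start with r₀ = 465 = a·1 + b·0 (s = 1, t = 0) and r₁ = 80 = a·0 + b·1 (s = 0, t = 1); each new remainder r_{k+1} = r_{k-1} − q_k·r_k inherits s_{k+1} = s_{k-1} − q_k·s_k, t_{k+1} = t_{k-1} − q_k·t_k, so r_k = a·s_k + b·t_k at every step:
  q = 5: r = 65, s = 1 − 5·0 = 1, t = 0 − 5·1 = -5  (check: 465·1 + 80·(-5) = 65)
  q = 1: r = 15, s = 0 − 1·1 = -1, t = 1 − 1·(-5) = 6  (check: 465·(-1) + 80·6 = 15)
  q = 4: r = 5, s = 1 − 4·(-1) = 5, t = -5 − 4·6 = -29  (check: 465·5 + 80·(-29) = 5)
The row with r = 5 (the gcd) gives the Bezout coefficients s = 5, t = -29.
Result: 465 · (5) + 80 · (-29) = 5.

gcd(465, 80) = 5; s = 5, t = -29 (check: 465·5 + 80·(-29) = 5).


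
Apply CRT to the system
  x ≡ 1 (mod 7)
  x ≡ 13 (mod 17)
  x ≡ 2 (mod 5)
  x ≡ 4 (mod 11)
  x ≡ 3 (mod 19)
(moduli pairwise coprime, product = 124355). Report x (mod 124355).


Product of moduli M = 7 · 17 · 5 · 11 · 19 = 124355.
Merge one congruence at a time:
  Start: x ≡ 1 (mod 7).
  Combine with x ≡ 13 (mod 17); new modulus lcm = 119.
    Write x = 1 + 7·t and substitute into x ≡ 13 (mod 17): 7·t ≡ 13 − 1 = 12 (mod 17).
    The inverse of 7 mod 17 is 5 (since 7·5 = 35 = 2·17 + 1), so t ≡ 5·12 = 60 ≡ 9 (mod 17).
    Then x = 1 + 7·9 = 64, valid modulo lcm(7, 17) = 119: x ≡ 64 (mod 119).
  Combine with x ≡ 2 (mod 5); new modulus lcm = 595.
    Write x = 64 + 119·t and substitute into x ≡ 2 (mod 5): 119·t ≡ 2 − 64 = -62 (mod 5).
    Reduce coefficients mod 5: 4·t ≡ 3 (mod 5).
    The inverse of 4 mod 5 is 4 (since 4·4 = 16 = 3·5 + 1), so t ≡ 4·3 = 12 ≡ 2 (mod 5).
    Then x = 64 + 119·2 = 302, valid modulo lcm(119, 5) = 595: x ≡ 302 (mod 595).
  Combine with x ≡ 4 (mod 11); new modulus lcm = 6545.
    Write x = 302 + 595·t and substitute into x ≡ 4 (mod 11): 595·t ≡ 4 − 302 = -298 (mod 11).
    Reduce coefficients mod 11: 1·t ≡ 10 (mod 11).
    So t ≡ 10 (mod 11).
    Then x = 302 + 595·10 = 6252, valid modulo lcm(595, 11) = 6545: x ≡ 6252 (mod 6545).
  Combine with x ≡ 3 (mod 19); new modulus lcm = 124355.
    Write x = 6252 + 6545·t and substitute into x ≡ 3 (mod 19): 6545·t ≡ 3 − 6252 = -6249 (mod 19).
    Reduce coefficients mod 19: 9·t ≡ 2 (mod 19).
    The inverse of 9 mod 19 is 17 (since 9·17 = 153 = 8·19 + 1), so t ≡ 17·2 = 34 ≡ 15 (mod 19).
    Then x = 6252 + 6545·15 = 104427, valid modulo lcm(6545, 19) = 124355: x ≡ 104427 (mod 124355).
Verify against each original: 104427 mod 7 = 1, 104427 mod 17 = 13, 104427 mod 5 = 2, 104427 mod 11 = 4, 104427 mod 19 = 3.

x ≡ 104427 (mod 124355).


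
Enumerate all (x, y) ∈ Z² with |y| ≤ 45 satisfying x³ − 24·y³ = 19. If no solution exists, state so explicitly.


The equation is x³ - 24y³ = 19. For fixed y, x³ = 24·y³ + 19, so a solution requires the RHS to be a perfect cube.
Strategy: iterate y from -45 to 45, compute RHS = 24·y³ + 19, and check whether it is a (positive or negative) perfect cube.
Check small values of y:
  y = 0: RHS = 19 is not a perfect cube.
  y = 1: RHS = 43 is not a perfect cube.
  y = -1: RHS = -5 is not a perfect cube.
  y = 2: RHS = 211 is not a perfect cube.
  y = -2: RHS = -173 is not a perfect cube.
  y = 3: RHS = 667 is not a perfect cube.
  y = -3: RHS = -629 is not a perfect cube.
Continuing the search up to |y| = 45 finds no solutions either.
No (x, y) in the scanned range satisfies the equation.

No integer solutions with |y| ≤ 45.


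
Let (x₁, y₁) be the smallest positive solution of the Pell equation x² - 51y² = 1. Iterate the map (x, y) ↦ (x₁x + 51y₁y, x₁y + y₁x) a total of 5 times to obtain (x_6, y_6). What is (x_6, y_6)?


Step 1: Find the fundamental solution (x₁, y₁) of x² - 51y² = 1.
  Expand √51 as a continued fraction. a₀ = ⌊√51⌋ = 7; iterate m_{k+1} = d_k·a_k − m_k, d_{k+1} = (51 − m_{k+1}²)/d_k, a_{k+1} = ⌊(a₀ + m_{k+1})/d_{k+1}⌋ (starting m₀ = 0, d₀ = 1), with convergents p_k = a_k·p_{k-1} + p_{k-2}, q_k = a_k·q_{k-1} + q_{k-2} (p₋₁ = 1, q₋₁ = 0):
  k = 0: a₀ = 7; p₀/q₀ = 7/1; p₀² − 51·q₀² = 49 − 51 = -2.
  k = 1: m = 7, d = 2, a = ⌊(7 + 7)/2⌋ = 7; p/q = (7·7 + 1)/(7·1 + 0) = 50/7; p² − 51·q² = 2500 − 2499 = 1.
  The first convergent with p² − 51·q² = 1 gives the fundamental solution (x₁, y₁) = (50, 7).
Step 2: Apply the recurrence (x_{n+1}, y_{n+1}) = (x₁x_n + 51y₁y_n, x₁y_n + y₁x_n) repeatedly.
  From (x_1, y_1) = (50, 7): x_2 = 50·50 + 51·7·7 = 4999; y_2 = 50·7 + 7·50 = 700.
  From (x_2, y_2) = (4999, 700): x_3 = 50·4999 + 51·7·700 = 499850; y_3 = 50·700 + 7·4999 = 69993.
  From (x_3, y_3) = (499850, 69993): x_4 = 50·499850 + 51·7·69993 = 49980001; y_4 = 50·69993 + 7·499850 = 6998600.
  From (x_4, y_4) = (49980001, 6998600): x_5 = 50·49980001 + 51·7·6998600 = 4997500250; y_5 = 50·6998600 + 7·49980001 = 699790007.
  From (x_5, y_5) = (4997500250, 699790007): x_6 = 50·4997500250 + 51·7·699790007 = 499700044999; y_6 = 50·699790007 + 7·4997500250 = 69972002100.
Step 3: Verify x_6² - 51·y_6² = 249700134972002624910001 - 249700134972002624910000 = 1 (should be 1). ✓

(x_1, y_1) = (50, 7); (x_6, y_6) = (499700044999, 69972002100).


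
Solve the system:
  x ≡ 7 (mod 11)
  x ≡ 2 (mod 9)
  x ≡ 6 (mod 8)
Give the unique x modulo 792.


Moduli 11, 9, 8 are pairwise coprime; by CRT there is a unique solution modulo M = 11 · 9 · 8 = 792.
Solve pairwise, accumulating the modulus:
  Start with x ≡ 7 (mod 11).
  Combine with x ≡ 2 (mod 9): since gcd(11, 9) = 1, we get a unique residue mod 99.
    Write x = 7 + 11·t and substitute into x ≡ 2 (mod 9): 11·t ≡ 2 − 7 = -5 (mod 9).
    Reduce coefficients mod 9: 2·t ≡ 4 (mod 9).
    The inverse of 2 mod 9 is 5 (since 2·5 = 10 = 1·9 + 1), so t ≡ 5·4 = 20 ≡ 2 (mod 9).
    Then x = 7 + 11·2 = 29, valid modulo lcm(11, 9) = 99: x ≡ 29 (mod 99).
  Combine with x ≡ 6 (mod 8): since gcd(99, 8) = 1, we get a unique residue mod 792.
    Write x = 29 + 99·t and substitute into x ≡ 6 (mod 8): 99·t ≡ 6 − 29 = -23 (mod 8).
    Reduce coefficients mod 8: 3·t ≡ 1 (mod 8).
    The inverse of 3 mod 8 is 3 (since 3·3 = 9 = 1·8 + 1), so t ≡ 3·1 = 3 ≡ 3 (mod 8).
    Then x = 29 + 99·3 = 326, valid modulo lcm(99, 8) = 792: x ≡ 326 (mod 792).
Verify: 326 mod 11 = 7 ✓, 326 mod 9 = 2 ✓, 326 mod 8 = 6 ✓.

x ≡ 326 (mod 792).


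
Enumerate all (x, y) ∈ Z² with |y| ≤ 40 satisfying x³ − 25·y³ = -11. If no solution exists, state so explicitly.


The equation is x³ - 25y³ = -11. For fixed y, x³ = 25·y³ − 11, so a solution requires the RHS to be a perfect cube.
Strategy: iterate y from -40 to 40, compute RHS = 25·y³ − 11, and check whether it is a (positive or negative) perfect cube.
Check small values of y:
  y = 0: RHS = -11 is not a perfect cube.
  y = 1: RHS = 14 is not a perfect cube.
  y = -1: RHS = -36 is not a perfect cube.
  y = 2: RHS = 189 is not a perfect cube.
  y = -2: RHS = -211 is not a perfect cube.
  y = 3: RHS = 664 is not a perfect cube.
  y = -3: RHS = -686 is not a perfect cube.
Continuing the search up to |y| = 40 finds no solutions either.
No (x, y) in the scanned range satisfies the equation.

No integer solutions with |y| ≤ 40.


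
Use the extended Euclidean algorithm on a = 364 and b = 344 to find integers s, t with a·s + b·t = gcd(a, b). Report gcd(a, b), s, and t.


Euclidean algorithm on (364, 344) — divide until remainder is 0:
  364 = 1 · 344 + 20
  344 = 17 · 20 + 4
  20 = 5 · 4 + 0
gcd(364, 344) = 4.
Track Bezout coefficients alongside the remainders: start with r₀ = 364 = a·1 + b·0 (s = 1, t = 0) and r₁ = 344 = a·0 + b·1 (s = 0, t = 1); each new remainder r_{k+1} = r_{k-1} − q_k·r_k inherits s_{k+1} = s_{k-1} − q_k·s_k, t_{k+1} = t_{k-1} − q_k·t_k, so r_k = a·s_k + b·t_k at every step:
  q = 1: r = 20, s = 1 − 1·0 = 1, t = 0 − 1·1 = -1  (check: 364·1 + 344·(-1) = 20)
  q = 17: r = 4, s = 0 − 17·1 = -17, t = 1 − 17·(-1) = 18  (check: 364·(-17) + 344·18 = 4)
The row with r = 4 (the gcd) gives the Bezout coefficients s = -17, t = 18.
Result: 364 · (-17) + 344 · (18) = 4.

gcd(364, 344) = 4; s = -17, t = 18 (check: 364·(-17) + 344·18 = 4).


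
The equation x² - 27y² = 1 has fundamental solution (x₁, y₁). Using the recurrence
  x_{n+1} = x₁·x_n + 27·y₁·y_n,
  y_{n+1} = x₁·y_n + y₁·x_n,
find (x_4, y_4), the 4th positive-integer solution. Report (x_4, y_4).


Step 1: Find the fundamental solution (x₁, y₁) of x² - 27y² = 1.
  Expand √27 as a continued fraction. a₀ = ⌊√27⌋ = 5; iterate m_{k+1} = d_k·a_k − m_k, d_{k+1} = (27 − m_{k+1}²)/d_k, a_{k+1} = ⌊(a₀ + m_{k+1})/d_{k+1}⌋ (starting m₀ = 0, d₀ = 1), with convergents p_k = a_k·p_{k-1} + p_{k-2}, q_k = a_k·q_{k-1} + q_{k-2} (p₋₁ = 1, q₋₁ = 0):
  k = 0: a₀ = 5; p₀/q₀ = 5/1; p₀² − 27·q₀² = 25 − 27 = -2.
  k = 1: m = 5, d = 2, a = ⌊(5 + 5)/2⌋ = 5; p/q = (5·5 + 1)/(5·1 + 0) = 26/5; p² − 27·q² = 676 − 675 = 1.
  The first convergent with p² − 27·q² = 1 gives the fundamental solution (x₁, y₁) = (26, 5).
Step 2: Apply the recurrence (x_{n+1}, y_{n+1}) = (x₁x_n + 27y₁y_n, x₁y_n + y₁x_n) repeatedly.
  From (x_1, y_1) = (26, 5): x_2 = 26·26 + 27·5·5 = 1351; y_2 = 26·5 + 5·26 = 260.
  From (x_2, y_2) = (1351, 260): x_3 = 26·1351 + 27·5·260 = 70226; y_3 = 26·260 + 5·1351 = 13515.
  From (x_3, y_3) = (70226, 13515): x_4 = 26·70226 + 27·5·13515 = 3650401; y_4 = 26·13515 + 5·70226 = 702520.
Step 3: Verify x_4² - 27·y_4² = 13325427460801 - 13325427460800 = 1 (should be 1). ✓

(x_1, y_1) = (26, 5); (x_4, y_4) = (3650401, 702520).


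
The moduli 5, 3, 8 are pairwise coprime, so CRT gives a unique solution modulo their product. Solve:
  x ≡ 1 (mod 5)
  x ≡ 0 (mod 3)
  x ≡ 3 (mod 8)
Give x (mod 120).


Moduli 5, 3, 8 are pairwise coprime; by CRT there is a unique solution modulo M = 5 · 3 · 8 = 120.
Solve pairwise, accumulating the modulus:
  Start with x ≡ 1 (mod 5).
  Combine with x ≡ 0 (mod 3): since gcd(5, 3) = 1, we get a unique residue mod 15.
    Write x = 1 + 5·t and substitute into x ≡ 0 (mod 3): 5·t ≡ 0 − 1 = -1 (mod 3).
    Reduce coefficients mod 3: 2·t ≡ 2 (mod 3).
    The inverse of 2 mod 3 is 2 (since 2·2 = 4 = 1·3 + 1), so t ≡ 2·2 = 4 ≡ 1 (mod 3).
    Then x = 1 + 5·1 = 6, valid modulo lcm(5, 3) = 15: x ≡ 6 (mod 15).
  Combine with x ≡ 3 (mod 8): since gcd(15, 8) = 1, we get a unique residue mod 120.
    Write x = 6 + 15·t and substitute into x ≡ 3 (mod 8): 15·t ≡ 3 − 6 = -3 (mod 8).
    Reduce coefficients mod 8: 7·t ≡ 5 (mod 8).
    The inverse of 7 mod 8 is 7 (since 7·7 = 49 = 6·8 + 1), so t ≡ 7·5 = 35 ≡ 3 (mod 8).
    Then x = 6 + 15·3 = 51, valid modulo lcm(15, 8) = 120: x ≡ 51 (mod 120).
Verify: 51 mod 5 = 1 ✓, 51 mod 3 = 0 ✓, 51 mod 8 = 3 ✓.

x ≡ 51 (mod 120).


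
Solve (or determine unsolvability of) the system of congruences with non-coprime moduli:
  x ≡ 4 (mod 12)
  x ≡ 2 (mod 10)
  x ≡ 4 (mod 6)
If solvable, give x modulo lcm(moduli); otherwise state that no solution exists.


Moduli 12, 10, 6 are not pairwise coprime, so CRT works modulo lcm(m_i) when all pairwise compatibility conditions hold.
Pairwise compatibility: gcd(m_i, m_j) must divide a_i - a_j for every pair.
Merge one congruence at a time:
  Start: x ≡ 4 (mod 12).
  Combine with x ≡ 2 (mod 10): gcd(12, 10) = 2; 2 - 4 = -2, which IS divisible by 2, so compatible.
    Write x = 4 + 12·t and substitute into x ≡ 2 (mod 10): 12·t ≡ 2 − 4 = -2 (mod 10).
    Divide the congruence (and modulus) by g = 2: 6·t ≡ -1 (mod 5).
    Reduce coefficients mod 5: 1·t ≡ 4 (mod 5).
    So t ≡ 4 (mod 5).
    Then x = 4 + 12·4 = 52, valid modulo lcm(12, 10) = 60: x ≡ 52 (mod 60).
  Combine with x ≡ 4 (mod 6): gcd(60, 6) = 6; 4 - 52 = -48, which IS divisible by 6, so compatible.
    Write x = 52 + 60·t and substitute into x ≡ 4 (mod 6): 60·t ≡ 4 − 52 = -48 (mod 6).
    Divide the congruence (and modulus) by g = 6: 10·t ≡ -8 (mod 1).
    Modulo 1 every t works; take t = 0.
    Then x = 52 + 60·0 = 52, valid modulo lcm(60, 6) = 60: x ≡ 52 (mod 60).
Verify: 52 mod 12 = 4, 52 mod 10 = 2, 52 mod 6 = 4.

x ≡ 52 (mod 60).


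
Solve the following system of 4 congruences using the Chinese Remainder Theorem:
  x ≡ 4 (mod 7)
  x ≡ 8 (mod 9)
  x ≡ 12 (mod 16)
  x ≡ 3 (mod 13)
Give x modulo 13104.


Product of moduli M = 7 · 9 · 16 · 13 = 13104.
Merge one congruence at a time:
  Start: x ≡ 4 (mod 7).
  Combine with x ≡ 8 (mod 9); new modulus lcm = 63.
    Write x = 4 + 7·t and substitute into x ≡ 8 (mod 9): 7·t ≡ 8 − 4 = 4 (mod 9).
    The inverse of 7 mod 9 is 4 (since 7·4 = 28 = 3·9 + 1), so t ≡ 4·4 = 16 ≡ 7 (mod 9).
    Then x = 4 + 7·7 = 53, valid modulo lcm(7, 9) = 63: x ≡ 53 (mod 63).
  Combine with x ≡ 12 (mod 16); new modulus lcm = 1008.
    Write x = 53 + 63·t and substitute into x ≡ 12 (mod 16): 63·t ≡ 12 − 53 = -41 (mod 16).
    Reduce coefficients mod 16: 15·t ≡ 7 (mod 16).
    The inverse of 15 mod 16 is 15 (since 15·15 = 225 = 14·16 + 1), so t ≡ 15·7 = 105 ≡ 9 (mod 16).
    Then x = 53 + 63·9 = 620, valid modulo lcm(63, 16) = 1008: x ≡ 620 (mod 1008).
  Combine with x ≡ 3 (mod 13); new modulus lcm = 13104.
    Write x = 620 + 1008·t and substitute into x ≡ 3 (mod 13): 1008·t ≡ 3 − 620 = -617 (mod 13).
    Reduce coefficients mod 13: 7·t ≡ 7 (mod 13).
    The inverse of 7 mod 13 is 2 (since 7·2 = 14 = 1·13 + 1), so t ≡ 2·7 = 14 ≡ 1 (mod 13).
    Then x = 620 + 1008·1 = 1628, valid modulo lcm(1008, 13) = 13104: x ≡ 1628 (mod 13104).
Verify against each original: 1628 mod 7 = 4, 1628 mod 9 = 8, 1628 mod 16 = 12, 1628 mod 13 = 3.

x ≡ 1628 (mod 13104).


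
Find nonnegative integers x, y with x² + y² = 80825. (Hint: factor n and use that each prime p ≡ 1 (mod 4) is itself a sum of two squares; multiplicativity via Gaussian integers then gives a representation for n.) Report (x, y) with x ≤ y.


Step 1: Factor n = 80825 = 5^2 · 53 · 61.
Step 2: Check the mod-4 condition on each prime factor: 5 ≡ 1 (mod 4), exponent 2; 53 ≡ 1 (mod 4), exponent 1; 61 ≡ 1 (mod 4), exponent 1.
All primes ≡ 3 (mod 4) appear to even exponent (or don't appear), so by the two-squares theorem n IS expressible as a sum of two squares.
Step 3: Build a representation. Group n = k² · m with k = 5 and m = 53 · 61 = 3233 (a product of primes ≡ 1 (mod 4)); a representation of m scales to one of n via (k·x)² + (k·y)² = k²(x² + y²). Each prime p ≡ 1 (mod 4) is itself a sum of two squares; find a² by testing p − a² for a perfect square:
  53: 53 − 1² = 52, 53 − 2² = 49 = 7² ⇒ 53 = 2² + 7².
  61: 61 − 1² = 60, 61 − 2² = 57, 61 − 3² = 52, 61 − 4² = 45, 61 − 5² = 36 = 6² ⇒ 61 = 5² + 6².
  Combine using the Brahmagupta–Fibonacci identity (a² + b²)(c² + d²) = (ac − bd)² + (ad + bc)² = (ac + bd)² + (ad − bc)²:
  53 · 61 = 3233: from (2² + 7²)(5² + 6²), take (2·5 − 7·6, 2·6 + 7·5) = (10 − 42, 12 + 35) = (-32, 47); dropping signs (only squares matter) gives (32, 47); check 32² + 47² = 1024 + 2209 = 3233 ✓.
  Scale by k = 5: (5·32, 5·47) = (160, 235).
Step 4: Order so x ≤ y and verify: 160² + 235² = 25600 + 55225 = 80825 = n. ✓

n = 80825 = 160² + 235² (one valid representation with x ≤ y).


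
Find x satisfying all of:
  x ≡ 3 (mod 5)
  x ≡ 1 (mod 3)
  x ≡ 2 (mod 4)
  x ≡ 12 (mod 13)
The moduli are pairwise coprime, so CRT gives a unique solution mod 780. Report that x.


Product of moduli M = 5 · 3 · 4 · 13 = 780.
Merge one congruence at a time:
  Start: x ≡ 3 (mod 5).
  Combine with x ≡ 1 (mod 3); new modulus lcm = 15.
    Write x = 3 + 5·t and substitute into x ≡ 1 (mod 3): 5·t ≡ 1 − 3 = -2 (mod 3).
    Reduce coefficients mod 3: 2·t ≡ 1 (mod 3).
    The inverse of 2 mod 3 is 2 (since 2·2 = 4 = 1·3 + 1), so t ≡ 2·1 = 2 ≡ 2 (mod 3).
    Then x = 3 + 5·2 = 13, valid modulo lcm(5, 3) = 15: x ≡ 13 (mod 15).
  Combine with x ≡ 2 (mod 4); new modulus lcm = 60.
    Write x = 13 + 15·t and substitute into x ≡ 2 (mod 4): 15·t ≡ 2 − 13 = -11 (mod 4).
    Reduce coefficients mod 4: 3·t ≡ 1 (mod 4).
    The inverse of 3 mod 4 is 3 (since 3·3 = 9 = 2·4 + 1), so t ≡ 3·1 = 3 ≡ 3 (mod 4).
    Then x = 13 + 15·3 = 58, valid modulo lcm(15, 4) = 60: x ≡ 58 (mod 60).
  Combine with x ≡ 12 (mod 13); new modulus lcm = 780.
    Write x = 58 + 60·t and substitute into x ≡ 12 (mod 13): 60·t ≡ 12 − 58 = -46 (mod 13).
    Reduce coefficients mod 13: 8·t ≡ 6 (mod 13).
    The inverse of 8 mod 13 is 5 (since 8·5 = 40 = 3·13 + 1), so t ≡ 5·6 = 30 ≡ 4 (mod 13).
    Then x = 58 + 60·4 = 298, valid modulo lcm(60, 13) = 780: x ≡ 298 (mod 780).
Verify against each original: 298 mod 5 = 3, 298 mod 3 = 1, 298 mod 4 = 2, 298 mod 13 = 12.

x ≡ 298 (mod 780).


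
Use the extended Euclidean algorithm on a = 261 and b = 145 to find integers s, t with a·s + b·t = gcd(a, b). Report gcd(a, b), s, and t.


Euclidean algorithm on (261, 145) — divide until remainder is 0:
  261 = 1 · 145 + 116
  145 = 1 · 116 + 29
  116 = 4 · 29 + 0
gcd(261, 145) = 29.
Track Bezout coefficients alongside the remainders: start with r₀ = 261 = a·1 + b·0 (s = 1, t = 0) and r₁ = 145 = a·0 + b·1 (s = 0, t = 1); each new remainder r_{k+1} = r_{k-1} − q_k·r_k inherits s_{k+1} = s_{k-1} − q_k·s_k, t_{k+1} = t_{k-1} − q_k·t_k, so r_k = a·s_k + b·t_k at every step:
  q = 1: r = 116, s = 1 − 1·0 = 1, t = 0 − 1·1 = -1  (check: 261·1 + 145·(-1) = 116)
  q = 1: r = 29, s = 0 − 1·1 = -1, t = 1 − 1·(-1) = 2  (check: 261·(-1) + 145·2 = 29)
The row with r = 29 (the gcd) gives the Bezout coefficients s = -1, t = 2.
Result: 261 · (-1) + 145 · (2) = 29.

gcd(261, 145) = 29; s = -1, t = 2 (check: 261·(-1) + 145·2 = 29).


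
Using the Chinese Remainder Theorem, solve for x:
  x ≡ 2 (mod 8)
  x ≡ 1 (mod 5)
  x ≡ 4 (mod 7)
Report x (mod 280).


Moduli 8, 5, 7 are pairwise coprime; by CRT there is a unique solution modulo M = 8 · 5 · 7 = 280.
Solve pairwise, accumulating the modulus:
  Start with x ≡ 2 (mod 8).
  Combine with x ≡ 1 (mod 5): since gcd(8, 5) = 1, we get a unique residue mod 40.
    Write x = 2 + 8·t and substitute into x ≡ 1 (mod 5): 8·t ≡ 1 − 2 = -1 (mod 5).
    Reduce coefficients mod 5: 3·t ≡ 4 (mod 5).
    The inverse of 3 mod 5 is 2 (since 3·2 = 6 = 1·5 + 1), so t ≡ 2·4 = 8 ≡ 3 (mod 5).
    Then x = 2 + 8·3 = 26, valid modulo lcm(8, 5) = 40: x ≡ 26 (mod 40).
  Combine with x ≡ 4 (mod 7): since gcd(40, 7) = 1, we get a unique residue mod 280.
    Write x = 26 + 40·t and substitute into x ≡ 4 (mod 7): 40·t ≡ 4 − 26 = -22 (mod 7).
    Reduce coefficients mod 7: 5·t ≡ 6 (mod 7).
    The inverse of 5 mod 7 is 3 (since 5·3 = 15 = 2·7 + 1), so t ≡ 3·6 = 18 ≡ 4 (mod 7).
    Then x = 26 + 40·4 = 186, valid modulo lcm(40, 7) = 280: x ≡ 186 (mod 280).
Verify: 186 mod 8 = 2 ✓, 186 mod 5 = 1 ✓, 186 mod 7 = 4 ✓.

x ≡ 186 (mod 280).


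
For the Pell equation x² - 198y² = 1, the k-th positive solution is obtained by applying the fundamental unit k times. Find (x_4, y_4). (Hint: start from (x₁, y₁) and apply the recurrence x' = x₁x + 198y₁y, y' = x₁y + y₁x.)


Step 1: Find the fundamental solution (x₁, y₁) of x² - 198y² = 1.
  Expand √198 as a continued fraction. a₀ = ⌊√198⌋ = 14; iterate m_{k+1} = d_k·a_k − m_k, d_{k+1} = (198 − m_{k+1}²)/d_k, a_{k+1} = ⌊(a₀ + m_{k+1})/d_{k+1}⌋ (starting m₀ = 0, d₀ = 1), with convergents p_k = a_k·p_{k-1} + p_{k-2}, q_k = a_k·q_{k-1} + q_{k-2} (p₋₁ = 1, q₋₁ = 0):
  k = 0: a₀ = 14; p₀/q₀ = 14/1; p₀² − 198·q₀² = 196 − 198 = -2.
  k = 1: m = 14, d = 2, a = ⌊(14 + 14)/2⌋ = 14; p/q = (14·14 + 1)/(14·1 + 0) = 197/14; p² − 198·q² = 38809 − 38808 = 1.
  The first convergent with p² − 198·q² = 1 gives the fundamental solution (x₁, y₁) = (197, 14).
Step 2: Apply the recurrence (x_{n+1}, y_{n+1}) = (x₁x_n + 198y₁y_n, x₁y_n + y₁x_n) repeatedly.
  From (x_1, y_1) = (197, 14): x_2 = 197·197 + 198·14·14 = 77617; y_2 = 197·14 + 14·197 = 5516.
  From (x_2, y_2) = (77617, 5516): x_3 = 197·77617 + 198·14·5516 = 30580901; y_3 = 197·5516 + 14·77617 = 2173290.
  From (x_3, y_3) = (30580901, 2173290): x_4 = 197·30580901 + 198·14·2173290 = 12048797377; y_4 = 197·2173290 + 14·30580901 = 856270744.
Step 3: Verify x_4² - 198·y_4² = 145173518232002080129 - 145173518232002080128 = 1 (should be 1). ✓

(x_1, y_1) = (197, 14); (x_4, y_4) = (12048797377, 856270744).


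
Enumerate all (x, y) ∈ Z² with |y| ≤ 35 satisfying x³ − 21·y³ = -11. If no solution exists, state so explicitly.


The equation is x³ - 21y³ = -11. For fixed y, x³ = 21·y³ − 11, so a solution requires the RHS to be a perfect cube.
Strategy: iterate y from -35 to 35, compute RHS = 21·y³ − 11, and check whether it is a (positive or negative) perfect cube.
Check small values of y:
  y = 0: RHS = -11 is not a perfect cube.
  y = 1: RHS = 10 is not a perfect cube.
  y = -1: RHS = -32 is not a perfect cube.
  y = 2: RHS = 157 is not a perfect cube.
  y = -2: RHS = -179 is not a perfect cube.
  y = 3: RHS = 556 is not a perfect cube.
  y = -3: RHS = -578 is not a perfect cube.
Continuing the search up to |y| = 35 finds no solutions either.
No (x, y) in the scanned range satisfies the equation.

No integer solutions with |y| ≤ 35.


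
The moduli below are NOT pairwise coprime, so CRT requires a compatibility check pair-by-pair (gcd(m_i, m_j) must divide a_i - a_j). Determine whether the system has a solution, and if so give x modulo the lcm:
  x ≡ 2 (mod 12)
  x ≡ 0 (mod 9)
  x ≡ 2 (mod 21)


Moduli 12, 9, 21 are not pairwise coprime, so CRT works modulo lcm(m_i) when all pairwise compatibility conditions hold.
Pairwise compatibility: gcd(m_i, m_j) must divide a_i - a_j for every pair.
Merge one congruence at a time:
  Start: x ≡ 2 (mod 12).
  Combine with x ≡ 0 (mod 9): gcd(12, 9) = 3, and 0 - 2 = -2 is NOT divisible by 3.
    ⇒ system is inconsistent (no integer solution).

No solution (the system is inconsistent).
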